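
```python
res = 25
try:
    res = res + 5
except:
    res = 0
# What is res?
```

Step-by-step execution trace:
1. res starts at 25.
2. try: `res = res + 5` → res = 30. No exception raised.
3. `except` is skipped.
Result: 30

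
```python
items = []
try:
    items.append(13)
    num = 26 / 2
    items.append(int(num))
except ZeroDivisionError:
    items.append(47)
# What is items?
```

Step-by-step execution trace:
1. try: `items.append(13)` → items = [13].
2. `num = 26 / 2` → num = 13.0. No exception raised.
3. `items.append(int(num))` → items = [13, 13].
4. `except ZeroDivisionError` is skipped (no exception was raised).
Result: [13, 13]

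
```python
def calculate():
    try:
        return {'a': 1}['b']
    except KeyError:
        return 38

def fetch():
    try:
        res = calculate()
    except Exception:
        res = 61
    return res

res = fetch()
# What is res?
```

Step-by-step execution trace:
1. `fetch()` calls `calculate()`.
2. In calculate: `{'a': 1}['b']` raises KeyError; `except KeyError` catches it → returns 38.
3. In fetch: `res = calculate()` → res = 38. No exception reaches fetch.
4. `except Exception` is skipped; fetch returns 38.
5. res = 38.
Result: 38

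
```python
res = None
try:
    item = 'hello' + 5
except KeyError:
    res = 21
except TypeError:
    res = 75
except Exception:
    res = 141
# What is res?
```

Step-by-step execution trace:
1. `item = 'hello' + 5` raises TypeError.
2. `except KeyError` does not match TypeError; skipped.
3. `except TypeError` matches → res = 75.
4. Remaining except clauses are skipped.
Result: 75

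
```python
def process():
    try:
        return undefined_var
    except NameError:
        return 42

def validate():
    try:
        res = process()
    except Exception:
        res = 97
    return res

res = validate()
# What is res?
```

Step-by-step execution trace:
1. `validate()` calls `process()`.
2. In process: `undefined_var` raises NameError; `except NameError` catches it → returns 42.
3. In validate: `res = process()` → res = 42. No exception reaches validate.
4. `except Exception` is skipped; validate returns 42.
5. res = 42.
Result: 42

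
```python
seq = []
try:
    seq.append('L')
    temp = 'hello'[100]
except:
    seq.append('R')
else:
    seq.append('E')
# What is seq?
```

Step-by-step execution trace:
1. try: `seq.append('L')` → seq = ['L'].
2. `temp = 'hello'[100]` raises IndexError.
3. bare `except` matches → `seq.append('R')` → seq = ['L', 'R'].
4. `else` is skipped (an exception was raised).
Result: ['L', 'R']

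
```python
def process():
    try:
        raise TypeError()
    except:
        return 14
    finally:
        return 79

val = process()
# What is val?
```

Step-by-step execution trace:
1. `process()` enters try: `raise TypeError()` raises TypeError.
2. bare `except` matches → `return 14` sets pending return value 14.
3. Before returning, `finally: return 79` runs and overrides the pending return.
4. process() returns 79 → val = 79.
Result: 79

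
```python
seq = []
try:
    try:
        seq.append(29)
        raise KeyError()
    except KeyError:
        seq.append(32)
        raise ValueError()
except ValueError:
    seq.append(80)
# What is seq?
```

Step-by-step execution trace:
1. Inner try: `seq.append(29)` → seq = [29].
2. `raise KeyError()` raises KeyError.
3. Inner `except KeyError` matches → `seq.append(32)` → seq = [29, 32].
4. `raise ValueError()` raises ValueError; propagates to outer try.
5. Outer `except ValueError` matches → `seq.append(80)` → seq = [29, 32, 80].
Result: [29, 32, 80]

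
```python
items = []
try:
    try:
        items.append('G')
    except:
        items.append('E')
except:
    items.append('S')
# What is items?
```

Step-by-step execution trace:
1. Inner try: `items.append('G')` → items = ['G']. No exception raised.
2. Inner `except` is skipped.
3. Inner try completes normally; outer `except` is skipped.
Result: ['G']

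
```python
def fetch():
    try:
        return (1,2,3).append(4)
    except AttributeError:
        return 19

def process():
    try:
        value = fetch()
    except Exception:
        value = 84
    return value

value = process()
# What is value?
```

Step-by-step execution trace:
1. `process()` calls `fetch()`.
2. In fetch: `(1,2,3).append(4)` raises AttributeError; `except AttributeError` catches it → returns 19.
3. In process: `value = fetch()` → value = 19. No exception reaches process.
4. `except Exception` is skipped; process returns 19.
5. value = 19.
Result: 19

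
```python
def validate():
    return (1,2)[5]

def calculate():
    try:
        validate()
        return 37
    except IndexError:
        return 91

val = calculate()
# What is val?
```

Step-by-step execution trace:
1. `calculate()` calls `validate()`.
2. `validate()` evaluates `(1,2)[5]`, which raises IndexError; it propagates to the caller.
3. `return 37` is not reached.
4. `except IndexError` in calculate matches → returns 91.
5. val = 91.
Result: 91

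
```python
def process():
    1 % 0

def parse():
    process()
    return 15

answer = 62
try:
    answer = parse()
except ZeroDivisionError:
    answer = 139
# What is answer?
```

Step-by-step execution trace:
1. answer starts at 62.
2. try: `parse()` calls `process()`.
3. `process()` evaluates `1 % 0`, which raises ZeroDivisionError; it propagates through parse (uncaught).
4. `return 15` in parse is not reached; the assignment to answer does not complete.
5. `except ZeroDivisionError` matches → answer = 139.
Result: 139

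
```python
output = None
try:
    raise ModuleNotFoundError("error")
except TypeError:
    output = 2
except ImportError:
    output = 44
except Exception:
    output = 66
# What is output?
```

Step-by-step execution trace:
1. `raise ModuleNotFoundError(...)` raises ModuleNotFoundError.
2. `except TypeError` does not match (ModuleNotFoundError is not a subclass of TypeError); skipped.
3. `except ImportError` matches (ModuleNotFoundError is a subclass of ImportError) → output = 44.
4. `except Exception` is not reached.
Result: 44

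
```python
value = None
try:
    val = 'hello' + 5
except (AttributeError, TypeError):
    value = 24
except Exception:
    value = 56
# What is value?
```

Step-by-step execution trace:
1. `val = 'hello' + 5` raises TypeError.
2. `except (AttributeError, TypeError)` matches (TypeError is in the tuple) → value = 24.
3. `except Exception` is not reached.
Result: 24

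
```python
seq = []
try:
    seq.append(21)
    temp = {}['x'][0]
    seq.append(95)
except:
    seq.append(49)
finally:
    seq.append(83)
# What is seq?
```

Step-by-step execution trace:
1. try: `seq.append(21)` → seq = [21].
2. `temp = {}['x'][0]` raises KeyError; `seq.append(95)` is not reached.
3. bare `except` matches → `seq.append(49)` → seq = [21, 49].
4. finally always runs: `seq.append(83)` → seq = [21, 49, 83].
Result: [21, 49, 83]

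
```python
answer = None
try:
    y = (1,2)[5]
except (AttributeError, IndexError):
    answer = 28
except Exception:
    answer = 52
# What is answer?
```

Step-by-step execution trace:
1. `y = (1,2)[5]` raises IndexError.
2. `except (AttributeError, IndexError)` matches (IndexError is in the tuple) → answer = 28.
3. `except Exception` is not reached.
Result: 28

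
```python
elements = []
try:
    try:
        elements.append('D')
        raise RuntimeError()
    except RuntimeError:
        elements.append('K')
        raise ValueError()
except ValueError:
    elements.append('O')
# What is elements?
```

Step-by-step execution trace:
1. Inner try: `elements.append('D')` → elements = ['D'].
2. `raise RuntimeError()` raises RuntimeError.
3. Inner `except RuntimeError` matches → `elements.append('K')` → elements = ['D', 'K'].
4. `raise ValueError()` raises ValueError; propagates to outer try.
5. Outer `except ValueError` matches → `elements.append('O')` → elements = ['D', 'K', 'O'].
Result: ['D', 'K', 'O']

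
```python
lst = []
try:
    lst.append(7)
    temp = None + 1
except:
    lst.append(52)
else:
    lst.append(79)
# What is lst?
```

Step-by-step execution trace:
1. try: `lst.append(7)` → lst = [7].
2. `temp = None + 1` raises TypeError.
3. bare `except` matches → `lst.append(52)` → lst = [7, 52].
4. `else` is skipped (an exception was raised).
Result: [7, 52]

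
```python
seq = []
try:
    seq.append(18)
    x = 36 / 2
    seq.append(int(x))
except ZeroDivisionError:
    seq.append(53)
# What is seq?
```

Step-by-step execution trace:
1. try: `seq.append(18)` → seq = [18].
2. `x = 36 / 2` → x = 18.0. No exception raised.
3. `seq.append(int(x))` → seq = [18, 18].
4. `except ZeroDivisionError` is skipped (no exception was raised).
Result: [18, 18]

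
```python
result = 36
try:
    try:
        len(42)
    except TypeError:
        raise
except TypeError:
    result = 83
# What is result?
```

Step-by-step execution trace:
1. Inner try: `len(42)` raises TypeError.
2. Inner `except TypeError` matches; bare `raise` re-raises the same TypeError.
3. Outer `except TypeError` matches → result = 83.
Result: 83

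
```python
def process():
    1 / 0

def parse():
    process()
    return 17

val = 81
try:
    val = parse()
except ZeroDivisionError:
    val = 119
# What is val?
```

Step-by-step execution trace:
1. val starts at 81.
2. try: `parse()` calls `process()`.
3. `process()` evaluates `1 / 0`, which raises ZeroDivisionError; it propagates through parse (uncaught).
4. `return 17` in parse is not reached; the assignment to val does not complete.
5. `except ZeroDivisionError` matches → val = 119.
Result: 119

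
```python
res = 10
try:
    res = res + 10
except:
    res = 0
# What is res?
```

Step-by-step execution trace:
1. res starts at 10.
2. try: `res = res + 10` → res = 20. No exception raised.
3. `except` is skipped.
Result: 20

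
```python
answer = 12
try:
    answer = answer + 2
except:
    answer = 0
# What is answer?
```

Step-by-step execution trace:
1. answer starts at 12.
2. try: `answer = answer + 2` → answer = 14. No exception raised.
3. `except` is skipped.
Result: 14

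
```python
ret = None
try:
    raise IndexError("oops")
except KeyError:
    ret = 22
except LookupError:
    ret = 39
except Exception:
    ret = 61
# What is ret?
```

Step-by-step execution trace:
1. `raise IndexError(...)` raises IndexError.
2. `except KeyError` does not match (IndexError is not a subclass of KeyError); skipped.
3. `except LookupError` matches (IndexError is a subclass of LookupError) → ret = 39.
4. `except Exception` is not reached.
Result: 39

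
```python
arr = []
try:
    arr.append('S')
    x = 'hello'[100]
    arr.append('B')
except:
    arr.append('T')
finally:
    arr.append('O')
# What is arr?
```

Step-by-step execution trace:
1. try: `arr.append('S')` → arr = ['S'].
2. `x = 'hello'[100]` raises IndexError; `arr.append('B')` is not reached.
3. bare `except` matches → `arr.append('T')` → arr = ['S', 'T'].
4. finally always runs: `arr.append('O')` → arr = ['S', 'T', 'O'].
Result: ['S', 'T', 'O']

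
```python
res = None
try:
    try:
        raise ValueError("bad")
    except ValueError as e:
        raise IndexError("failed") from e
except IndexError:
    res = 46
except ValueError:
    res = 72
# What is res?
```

Step-by-step execution trace:
1. Inner try raises ValueError; inner `except ValueError as e` catches it.
2. `raise IndexError(...) from e` raises IndexError (ValueError is attached as __cause__, but only IndexError is active).
3. Outer `except IndexError` matches → res = 46.
4. `except ValueError` is not reached.
Result: 46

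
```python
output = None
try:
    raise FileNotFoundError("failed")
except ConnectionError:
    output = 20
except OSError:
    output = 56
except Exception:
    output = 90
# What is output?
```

Step-by-step execution trace:
1. `raise FileNotFoundError(...)` raises FileNotFoundError.
2. `except ConnectionError` does not match (FileNotFoundError is not a subclass of ConnectionError); skipped.
3. `except OSError` matches (FileNotFoundError is a subclass of OSError) → output = 56.
4. `except Exception` is not reached.
Result: 56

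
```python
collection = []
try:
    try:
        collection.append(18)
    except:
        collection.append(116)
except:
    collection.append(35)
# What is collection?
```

Step-by-step execution trace:
1. Inner try: `collection.append(18)` → collection = [18]. No exception raised.
2. Inner `except` is skipped.
3. Inner try completes normally; outer `except` is skipped.
Result: [18]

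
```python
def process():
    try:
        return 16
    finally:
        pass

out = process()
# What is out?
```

Step-by-step execution trace:
1. `process()` enters try: `return 16` sets pending return value 16.
2. Before returning, `finally: pass` runs (no effect).
3. process() returns 16 → out = 16.
Result: 16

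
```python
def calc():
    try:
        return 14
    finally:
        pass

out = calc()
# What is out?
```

Step-by-step execution trace:
1. `calc()` enters try: `return 14` sets pending return value 14.
2. Before returning, `finally: pass` runs (no effect).
3. calc() returns 14 → out = 14.
Result: 14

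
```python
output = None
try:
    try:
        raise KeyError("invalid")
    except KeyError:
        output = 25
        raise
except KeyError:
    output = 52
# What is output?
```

Step-by-step execution trace:
1. Inner try: `raise KeyError("invalid")` raises KeyError.
2. Inner `except KeyError` matches → output = 25.
3. bare `raise` re-raises the same KeyError.
4. Outer `except KeyError` matches → output = 52.
Result: 52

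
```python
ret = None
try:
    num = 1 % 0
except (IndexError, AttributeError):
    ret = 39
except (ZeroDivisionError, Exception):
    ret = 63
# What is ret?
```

Step-by-step execution trace:
1. `num = 1 % 0` raises ZeroDivisionError.
2. `except (IndexError, AttributeError)` does not match ZeroDivisionError; skipped.
3. `except (ZeroDivisionError, Exception)` matches (ZeroDivisionError is in the tuple) → ret = 63.
Result: 63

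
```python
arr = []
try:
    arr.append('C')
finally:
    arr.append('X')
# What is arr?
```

Step-by-step execution trace:
1. try: `arr.append('C')` → arr = ['C'].
2. The try body completes without raising.
3. finally always runs: `arr.append('X')` → arr = ['C', 'X'].
Result: ['C', 'X']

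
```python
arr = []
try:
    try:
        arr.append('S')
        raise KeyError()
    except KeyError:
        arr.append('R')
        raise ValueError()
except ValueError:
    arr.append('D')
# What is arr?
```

Step-by-step execution trace:
1. Inner try: `arr.append('S')` → arr = ['S'].
2. `raise KeyError()` raises KeyError.
3. Inner `except KeyError` matches → `arr.append('R')` → arr = ['S', 'R'].
4. `raise ValueError()` raises ValueError; propagates to outer try.
5. Outer `except ValueError` matches → `arr.append('D')` → arr = ['S', 'R', 'D'].
Result: ['S', 'R', 'D']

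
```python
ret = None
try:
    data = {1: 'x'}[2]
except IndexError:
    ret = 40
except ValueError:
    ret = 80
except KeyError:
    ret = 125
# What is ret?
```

Step-by-step execution trace:
1. `data = {1: 'x'}[2]` raises KeyError.
2. `except IndexError` does not match KeyError; skipped.
3. `except ValueError` does not match KeyError; skipped.
4. `except KeyError` matches → ret = 125.
Result: 125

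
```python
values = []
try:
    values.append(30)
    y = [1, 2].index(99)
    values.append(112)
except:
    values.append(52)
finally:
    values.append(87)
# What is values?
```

Step-by-step execution trace:
1. try: `values.append(30)` → values = [30].
2. `y = [1, 2].index(99)` raises ValueError; `values.append(112)` is not reached.
3. bare `except` matches → `values.append(52)` → values = [30, 52].
4. finally always runs: `values.append(87)` → values = [30, 52, 87].
Result: [30, 52, 87]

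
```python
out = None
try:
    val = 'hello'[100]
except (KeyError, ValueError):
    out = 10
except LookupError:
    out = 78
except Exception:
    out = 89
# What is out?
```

Step-by-step execution trace:
1. `val = 'hello'[100]` raises IndexError.
2. `except (KeyError, ValueError)` does not match IndexError; skipped.
3. `except LookupError` matches (IndexError is a subclass of LookupError) → out = 78.
4. `except Exception` is not reached.
Result: 78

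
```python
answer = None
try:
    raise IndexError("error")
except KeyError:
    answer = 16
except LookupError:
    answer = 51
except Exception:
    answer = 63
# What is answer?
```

Step-by-step execution trace:
1. `raise IndexError(...)` raises IndexError.
2. `except KeyError` does not match (IndexError is not a subclass of KeyError); skipped.
3. `except LookupError` matches (IndexError is a subclass of LookupError) → answer = 51.
4. `except Exception` is not reached.
Result: 51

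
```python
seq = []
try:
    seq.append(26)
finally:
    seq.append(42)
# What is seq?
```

Step-by-step execution trace:
1. try: `seq.append(26)` → seq = [26].
2. The try body completes without raising.
3. finally always runs: `seq.append(42)` → seq = [26, 42].
Result: [26, 42]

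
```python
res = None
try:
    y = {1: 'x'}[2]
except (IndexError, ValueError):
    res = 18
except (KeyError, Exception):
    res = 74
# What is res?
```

Step-by-step execution trace:
1. `y = {1: 'x'}[2]` raises KeyError.
2. `except (IndexError, ValueError)` does not match KeyError; skipped.
3. `except (KeyError, Exception)` matches (KeyError is in the tuple) → res = 74.
Result: 74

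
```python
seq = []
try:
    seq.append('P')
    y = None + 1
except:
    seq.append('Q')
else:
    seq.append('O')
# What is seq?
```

Step-by-step execution trace:
1. try: `seq.append('P')` → seq = ['P'].
2. `y = None + 1` raises TypeError.
3. bare `except` matches → `seq.append('Q')` → seq = ['P', 'Q'].
4. `else` is skipped (an exception was raised).
Result: ['P', 'Q']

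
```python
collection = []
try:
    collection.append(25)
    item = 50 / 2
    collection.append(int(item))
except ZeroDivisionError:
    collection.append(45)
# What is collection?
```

Step-by-step execution trace:
1. try: `collection.append(25)` → collection = [25].
2. `item = 50 / 2` → item = 25.0. No exception raised.
3. `collection.append(int(item))` → collection = [25, 25].
4. `except ZeroDivisionError` is skipped (no exception was raised).
Result: [25, 25]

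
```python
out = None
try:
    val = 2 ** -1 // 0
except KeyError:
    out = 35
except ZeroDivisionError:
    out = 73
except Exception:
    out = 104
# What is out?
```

Step-by-step execution trace:
1. `val = 2 ** -1 // 0` raises ZeroDivisionError.
2. `except KeyError` does not match ZeroDivisionError; skipped.
3. `except ZeroDivisionError` matches → out = 73.
4. Remaining except clauses are skipped.
Result: 73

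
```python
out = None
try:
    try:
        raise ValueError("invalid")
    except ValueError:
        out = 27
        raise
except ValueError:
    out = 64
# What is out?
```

Step-by-step execution trace:
1. Inner try: `raise ValueError("invalid")` raises ValueError.
2. Inner `except ValueError` matches → out = 27.
3. bare `raise` re-raises the same ValueError.
4. Outer `except ValueError` matches → out = 64.
Result: 64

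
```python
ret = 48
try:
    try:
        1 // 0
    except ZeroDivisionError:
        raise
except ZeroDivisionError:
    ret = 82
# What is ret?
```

Step-by-step execution trace:
1. Inner try: `1 // 0` raises ZeroDivisionError.
2. Inner `except ZeroDivisionError` matches; bare `raise` re-raises the same ZeroDivisionError.
3. Outer `except ZeroDivisionError` matches → ret = 82.
Result: 82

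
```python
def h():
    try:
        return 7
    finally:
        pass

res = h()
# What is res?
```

Step-by-step execution trace:
1. `h()` enters try: `return 7` sets pending return value 7.
2. Before returning, `finally: pass` runs (no effect).
3. h() returns 7 → res = 7.
Result: 7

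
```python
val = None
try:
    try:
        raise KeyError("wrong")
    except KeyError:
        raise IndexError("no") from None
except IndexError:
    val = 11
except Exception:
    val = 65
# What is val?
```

Step-by-step execution trace:
1. Inner try raises KeyError; inner `except KeyError` catches it.
2. `raise IndexError(...) from None` raises IndexError (from None suppresses __context__, but the active exception is still IndexError).
3. Outer `except IndexError` matches → val = 11.
4. `except Exception` is not reached.
Result: 11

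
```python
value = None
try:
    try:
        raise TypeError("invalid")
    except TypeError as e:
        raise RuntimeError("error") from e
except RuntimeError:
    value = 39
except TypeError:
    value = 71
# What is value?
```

Step-by-step execution trace:
1. Inner try raises TypeError; inner `except TypeError as e` catches it.
2. `raise RuntimeError(...) from e` raises RuntimeError (TypeError is attached as __cause__, but only RuntimeError is active).
3. Outer `except RuntimeError` matches → value = 39.
4. `except TypeError` is not reached.
Result: 39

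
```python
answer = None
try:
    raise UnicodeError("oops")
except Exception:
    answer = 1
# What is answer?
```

Step-by-step execution trace:
1. `raise UnicodeError(...)` raises UnicodeError.
2. `except Exception` matches (UnicodeError is a subclass of Exception) → answer = 1.
Result: 1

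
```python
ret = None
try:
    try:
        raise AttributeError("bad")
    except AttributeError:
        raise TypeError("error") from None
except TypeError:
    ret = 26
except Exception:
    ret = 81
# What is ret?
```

Step-by-step execution trace:
1. Inner try raises AttributeError; inner `except AttributeError` catches it.
2. `raise TypeError(...) from None` raises TypeError (from None suppresses __context__, but the active exception is still TypeError).
3. Outer `except TypeError` matches → ret = 26.
4. `except Exception` is not reached.
Result: 26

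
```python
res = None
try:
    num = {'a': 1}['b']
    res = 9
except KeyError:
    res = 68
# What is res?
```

Step-by-step execution trace:
1. `num = {'a': 1}['b']` raises KeyError.
2. `res = 9` is not reached.
3. `except KeyError` matches → res = 68.
Result: 68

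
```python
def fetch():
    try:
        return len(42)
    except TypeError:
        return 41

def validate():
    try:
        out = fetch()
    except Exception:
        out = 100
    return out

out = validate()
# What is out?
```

Step-by-step execution trace:
1. `validate()` calls `fetch()`.
2. In fetch: `len(42)` raises TypeError; `except TypeError` catches it → returns 41.
3. In validate: `out = fetch()` → out = 41. No exception reaches validate.
4. `except Exception` is skipped; validate returns 41.
5. out = 41.
Result: 41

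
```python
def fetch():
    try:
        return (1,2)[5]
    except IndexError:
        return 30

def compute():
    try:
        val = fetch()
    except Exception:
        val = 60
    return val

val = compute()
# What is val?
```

Step-by-step execution trace:
1. `compute()` calls `fetch()`.
2. In fetch: `(1,2)[5]` raises IndexError; `except IndexError` catches it → returns 30.
3. In compute: `val = fetch()` → val = 30. No exception reaches compute.
4. `except Exception` is skipped; compute returns 30.
5. val = 30.
Result: 30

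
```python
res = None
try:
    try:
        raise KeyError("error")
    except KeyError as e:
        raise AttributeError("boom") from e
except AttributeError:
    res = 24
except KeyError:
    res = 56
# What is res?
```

Step-by-step execution trace:
1. Inner try raises KeyError; inner `except KeyError as e` catches it.
2. `raise AttributeError(...) from e` raises AttributeError (KeyError is attached as __cause__, but only AttributeError is active).
3. Outer `except AttributeError` matches → res = 24.
4. `except KeyError` is not reached.
Result: 24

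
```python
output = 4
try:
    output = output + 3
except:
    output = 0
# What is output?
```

Step-by-step execution trace:
1. output starts at 4.
2. try: `output = output + 3` → output = 7. No exception raised.
3. `except` is skipped.
Result: 7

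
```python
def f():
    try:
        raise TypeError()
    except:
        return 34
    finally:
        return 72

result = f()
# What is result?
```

Step-by-step execution trace:
1. `f()` enters try: `raise TypeError()` raises TypeError.
2. bare `except` matches → `return 34` sets pending return value 34.
3. Before returning, `finally: return 72` runs and overrides the pending return.
4. f() returns 72 → result = 72.
Result: 72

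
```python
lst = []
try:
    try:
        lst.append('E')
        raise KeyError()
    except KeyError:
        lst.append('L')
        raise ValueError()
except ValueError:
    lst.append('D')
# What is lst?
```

Step-by-step execution trace:
1. Inner try: `lst.append('E')` → lst = ['E'].
2. `raise KeyError()` raises KeyError.
3. Inner `except KeyError` matches → `lst.append('L')` → lst = ['E', 'L'].
4. `raise ValueError()` raises ValueError; propagates to outer try.
5. Outer `except ValueError` matches → `lst.append('D')` → lst = ['E', 'L', 'D'].
Result: ['E', 'L', 'D']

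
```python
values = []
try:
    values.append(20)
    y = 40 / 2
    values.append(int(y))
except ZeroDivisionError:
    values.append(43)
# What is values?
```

Step-by-step execution trace:
1. try: `values.append(20)` → values = [20].
2. `y = 40 / 2` → y = 20.0. No exception raised.
3. `values.append(int(y))` → values = [20, 20].
4. `except ZeroDivisionError` is skipped (no exception was raised).
Result: [20, 20]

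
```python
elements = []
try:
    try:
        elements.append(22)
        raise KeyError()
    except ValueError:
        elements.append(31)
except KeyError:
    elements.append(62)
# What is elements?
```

Step-by-step execution trace:
1. Inner try: `elements.append(22)` → elements = [22].
2. `raise KeyError()` raises KeyError.
3. Inner `except ValueError` does not match KeyError; exception propagates to outer try.
4. Outer `except KeyError` matches → `elements.append(62)` → elements = [22, 62].
Result: [22, 62]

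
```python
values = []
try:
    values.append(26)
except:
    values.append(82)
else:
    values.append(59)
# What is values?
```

Step-by-step execution trace:
1. try: `values.append(26)` → values = [26]. No exception raised.
2. `except` is skipped.
3. `else` runs (try completed without exception): `values.append(59)` → values = [26, 59].
Result: [26, 59]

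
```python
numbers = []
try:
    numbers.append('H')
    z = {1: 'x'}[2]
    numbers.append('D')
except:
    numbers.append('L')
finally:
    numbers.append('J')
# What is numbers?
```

Step-by-step execution trace:
1. try: `numbers.append('H')` → numbers = ['H'].
2. `z = {1: 'x'}[2]` raises KeyError; `numbers.append('D')` is not reached.
3. bare `except` matches → `numbers.append('L')` → numbers = ['H', 'L'].
4. finally always runs: `numbers.append('J')` → numbers = ['H', 'L', 'J'].
Result: ['H', 'L', 'J']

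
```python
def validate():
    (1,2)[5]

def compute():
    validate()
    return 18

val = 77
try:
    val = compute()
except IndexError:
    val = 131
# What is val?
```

Step-by-step execution trace:
1. val starts at 77.
2. try: `compute()` calls `validate()`.
3. `validate()` evaluates `(1,2)[5]`, which raises IndexError; it propagates through compute (uncaught).
4. `return 18` in compute is not reached; the assignment to val does not complete.
5. `except IndexError` matches → val = 131.
Result: 131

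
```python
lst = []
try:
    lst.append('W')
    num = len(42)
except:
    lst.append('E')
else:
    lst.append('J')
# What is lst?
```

Step-by-step execution trace:
1. try: `lst.append('W')` → lst = ['W'].
2. `num = len(42)` raises TypeError.
3. bare `except` matches → `lst.append('E')` → lst = ['W', 'E'].
4. `else` is skipped (an exception was raised).
Result: ['W', 'E']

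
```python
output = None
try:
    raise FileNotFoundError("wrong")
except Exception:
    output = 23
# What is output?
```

Step-by-step execution trace:
1. `raise FileNotFoundError(...)` raises FileNotFoundError.
2. `except Exception` matches (FileNotFoundError is a subclass of Exception) → output = 23.
Result: 23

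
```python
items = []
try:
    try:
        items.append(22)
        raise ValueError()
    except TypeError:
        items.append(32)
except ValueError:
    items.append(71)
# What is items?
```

Step-by-step execution trace:
1. Inner try: `items.append(22)` → items = [22].
2. `raise ValueError()` raises ValueError.
3. Inner `except TypeError` does not match ValueError; exception propagates to outer try.
4. Outer `except ValueError` matches → `items.append(71)` → items = [22, 71].
Result: [22, 71]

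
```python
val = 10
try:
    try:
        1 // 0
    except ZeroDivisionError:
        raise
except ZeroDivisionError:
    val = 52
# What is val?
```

Step-by-step execution trace:
1. Inner try: `1 // 0` raises ZeroDivisionError.
2. Inner `except ZeroDivisionError` matches; bare `raise` re-raises the same ZeroDivisionError.
3. Outer `except ZeroDivisionError` matches → val = 52.
Result: 52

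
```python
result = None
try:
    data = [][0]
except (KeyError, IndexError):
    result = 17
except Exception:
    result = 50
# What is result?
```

Step-by-step execution trace:
1. `data = [][0]` raises IndexError.
2. `except (KeyError, IndexError)` matches (IndexError is in the tuple) → result = 17.
3. `except Exception` is not reached.
Result: 17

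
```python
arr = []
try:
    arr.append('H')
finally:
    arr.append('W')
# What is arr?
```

Step-by-step execution trace:
1. try: `arr.append('H')` → arr = ['H'].
2. The try body completes without raising.
3. finally always runs: `arr.append('W')` → arr = ['H', 'W'].
Result: ['H', 'W']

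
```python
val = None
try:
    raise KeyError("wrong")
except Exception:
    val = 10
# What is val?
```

Step-by-step execution trace:
1. `raise KeyError(...)` raises KeyError.
2. `except Exception` matches (KeyError is a subclass of Exception) → val = 10.
Result: 10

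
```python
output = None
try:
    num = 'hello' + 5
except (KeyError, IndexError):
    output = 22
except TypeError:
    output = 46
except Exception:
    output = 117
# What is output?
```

Step-by-step execution trace:
1. `num = 'hello' + 5` raises TypeError.
2. `except (KeyError, IndexError)` does not match TypeError; skipped.
3. `except TypeError` matches (exact type match) → output = 46.
4. `except Exception` is not reached.
Result: 46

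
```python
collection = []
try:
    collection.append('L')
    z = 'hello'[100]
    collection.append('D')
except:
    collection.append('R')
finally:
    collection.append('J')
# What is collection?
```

Step-by-step execution trace:
1. try: `collection.append('L')` → collection = ['L'].
2. `z = 'hello'[100]` raises IndexError; `collection.append('D')` is not reached.
3. bare `except` matches → `collection.append('R')` → collection = ['L', 'R'].
4. finally always runs: `collection.append('J')` → collection = ['L', 'R', 'J'].
Result: ['L', 'R', 'J']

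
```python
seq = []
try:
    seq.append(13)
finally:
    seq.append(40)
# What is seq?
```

Step-by-step execution trace:
1. try: `seq.append(13)` → seq = [13].
2. The try body completes without raising.
3. finally always runs: `seq.append(40)` → seq = [13, 40].
Result: [13, 40]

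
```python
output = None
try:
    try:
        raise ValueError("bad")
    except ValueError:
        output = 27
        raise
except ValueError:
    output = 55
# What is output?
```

Step-by-step execution trace:
1. Inner try: `raise ValueError("bad")` raises ValueError.
2. Inner `except ValueError` matches → output = 27.
3. bare `raise` re-raises the same ValueError.
4. Outer `except ValueError` matches → output = 55.
Result: 55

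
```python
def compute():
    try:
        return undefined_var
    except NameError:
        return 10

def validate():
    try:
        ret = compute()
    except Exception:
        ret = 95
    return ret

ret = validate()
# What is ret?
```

Step-by-step execution trace:
1. `validate()` calls `compute()`.
2. In compute: `undefined_var` raises NameError; `except NameError` catches it → returns 10.
3. In validate: `ret = compute()` → ret = 10. No exception reaches validate.
4. `except Exception` is skipped; validate returns 10.
5. ret = 10.
Result: 10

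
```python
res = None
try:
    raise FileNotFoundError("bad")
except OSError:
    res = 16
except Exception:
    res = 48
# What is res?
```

Step-by-step execution trace:
1. `raise FileNotFoundError(...)` raises FileNotFoundError.
2. `except OSError` matches (FileNotFoundError is a subclass of OSError) → res = 16.
3. `except Exception` is not reached.
Result: 16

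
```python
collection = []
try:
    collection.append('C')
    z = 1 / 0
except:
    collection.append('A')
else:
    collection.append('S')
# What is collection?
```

Step-by-step execution trace:
1. try: `collection.append('C')` → collection = ['C'].
2. `z = 1 / 0` raises ZeroDivisionError.
3. bare `except` matches → `collection.append('A')` → collection = ['C', 'A'].
4. `else` is skipped (an exception was raised).
Result: ['C', 'A']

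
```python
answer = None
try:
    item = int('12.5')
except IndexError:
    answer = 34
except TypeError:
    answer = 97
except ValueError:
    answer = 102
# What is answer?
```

Step-by-step execution trace:
1. `item = int('12.5')` raises ValueError.
2. `except IndexError` does not match ValueError; skipped.
3. `except TypeError` does not match ValueError; skipped.
4. `except ValueError` matches → answer = 102.
Result: 102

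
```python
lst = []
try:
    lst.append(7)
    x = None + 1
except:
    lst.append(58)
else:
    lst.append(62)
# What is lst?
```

Step-by-step execution trace:
1. try: `lst.append(7)` → lst = [7].
2. `x = None + 1` raises TypeError.
3. bare `except` matches → `lst.append(58)` → lst = [7, 58].
4. `else` is skipped (an exception was raised).
Result: [7, 58]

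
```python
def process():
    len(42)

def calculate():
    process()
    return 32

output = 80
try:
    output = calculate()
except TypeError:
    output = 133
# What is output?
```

Step-by-step execution trace:
1. output starts at 80.
2. try: `calculate()` calls `process()`.
3. `process()` evaluates `len(42)`, which raises TypeError; it propagates through calculate (uncaught).
4. `return 32` in calculate is not reached; the assignment to output does not complete.
5. `except TypeError` matches → output = 133.
Result: 133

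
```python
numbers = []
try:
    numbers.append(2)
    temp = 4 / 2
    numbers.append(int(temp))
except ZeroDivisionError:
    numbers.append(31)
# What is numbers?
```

Step-by-step execution trace:
1. try: `numbers.append(2)` → numbers = [2].
2. `temp = 4 / 2` → temp = 2.0. No exception raised.
3. `numbers.append(int(temp))` → numbers = [2, 2].
4. `except ZeroDivisionError` is skipped (no exception was raised).
Result: [2, 2]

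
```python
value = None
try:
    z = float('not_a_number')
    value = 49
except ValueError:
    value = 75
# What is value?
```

Step-by-step execution trace:
1. `z = float('not_a_number')` raises ValueError.
2. `value = 49` is not reached.
3. `except ValueError` matches → value = 75.
Result: 75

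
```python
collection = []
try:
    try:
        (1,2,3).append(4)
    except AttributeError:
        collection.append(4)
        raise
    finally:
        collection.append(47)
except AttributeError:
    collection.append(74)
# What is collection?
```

Step-by-step execution trace:
1. Inner try: `(1,2,3).append(4)` raises AttributeError.
2. Inner `except AttributeError` matches → `collection.append(4)` → collection = [4].
3. bare `raise` re-raises AttributeError.
4. Inner `finally` runs during unwinding: `collection.append(47)` → collection = [4, 47].
5. Outer `except AttributeError` matches → `collection.append(74)` → collection = [4, 47, 74].
Result: [4, 47, 74]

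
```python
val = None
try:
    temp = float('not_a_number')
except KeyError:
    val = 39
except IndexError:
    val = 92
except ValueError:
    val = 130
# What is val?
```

Step-by-step execution trace:
1. `temp = float('not_a_number')` raises ValueError.
2. `except KeyError` does not match ValueError; skipped.
3. `except IndexError` does not match ValueError; skipped.
4. `except ValueError` matches → val = 130.
Result: 130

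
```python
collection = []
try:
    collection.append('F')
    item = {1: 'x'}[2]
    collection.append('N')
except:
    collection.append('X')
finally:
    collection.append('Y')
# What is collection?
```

Step-by-step execution trace:
1. try: `collection.append('F')` → collection = ['F'].
2. `item = {1: 'x'}[2]` raises KeyError; `collection.append('N')` is not reached.
3. bare `except` matches → `collection.append('X')` → collection = ['F', 'X'].
4. finally always runs: `collection.append('Y')` → collection = ['F', 'X', 'Y'].
Result: ['F', 'X', 'Y']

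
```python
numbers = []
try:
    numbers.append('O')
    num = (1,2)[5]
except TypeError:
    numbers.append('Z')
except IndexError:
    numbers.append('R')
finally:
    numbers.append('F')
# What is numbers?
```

Step-by-step execution trace:
1. try: `numbers.append('O')` → numbers = ['O'].
2. `num = (1,2)[5]` raises IndexError.
3. `except TypeError` does not match IndexError; skipped.
4. `except IndexError` matches → `numbers.append('R')` → numbers = ['O', 'R'].
5. finally always runs: `numbers.append('F')` → numbers = ['O', 'R', 'F'].
Result: ['O', 'R', 'F']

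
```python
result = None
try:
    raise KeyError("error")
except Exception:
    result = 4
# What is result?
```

Step-by-step execution trace:
1. `raise KeyError(...)` raises KeyError.
2. `except Exception` matches (KeyError is a subclass of Exception) → result = 4.
Result: 4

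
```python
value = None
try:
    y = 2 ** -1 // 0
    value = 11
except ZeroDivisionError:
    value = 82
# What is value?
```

Step-by-step execution trace:
1. `y = 2 ** -1 // 0` raises ZeroDivisionError.
2. `value = 11` is not reached.
3. `except ZeroDivisionError` matches → value = 82.
Result: 82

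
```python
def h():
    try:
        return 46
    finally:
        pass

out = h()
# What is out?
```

Step-by-step execution trace:
1. `h()` enters try: `return 46` sets pending return value 46.
2. Before returning, `finally: pass` runs (no effect).
3. h() returns 46 → out = 46.
Result: 46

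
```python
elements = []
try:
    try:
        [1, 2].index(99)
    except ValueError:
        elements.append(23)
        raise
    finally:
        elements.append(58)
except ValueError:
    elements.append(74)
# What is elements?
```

Step-by-step execution trace:
1. Inner try: `[1, 2].index(99)` raises ValueError.
2. Inner `except ValueError` matches → `elements.append(23)` → elements = [23].
3. bare `raise` re-raises ValueError.
4. Inner `finally` runs during unwinding: `elements.append(58)` → elements = [23, 58].
5. Outer `except ValueError` matches → `elements.append(74)` → elements = [23, 58, 74].
Result: [23, 58, 74]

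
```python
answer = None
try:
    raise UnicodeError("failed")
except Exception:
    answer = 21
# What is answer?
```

Step-by-step execution trace:
1. `raise UnicodeError(...)` raises UnicodeError.
2. `except Exception` matches (UnicodeError is a subclass of Exception) → answer = 21.
Result: 21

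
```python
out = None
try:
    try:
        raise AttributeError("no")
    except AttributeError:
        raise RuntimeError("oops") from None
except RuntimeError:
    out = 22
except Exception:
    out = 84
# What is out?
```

Step-by-step execution trace:
1. Inner try raises AttributeError; inner `except AttributeError` catches it.
2. `raise RuntimeError(...) from None` raises RuntimeError (from None suppresses __context__, but the active exception is still RuntimeError).
3. Outer `except RuntimeError` matches → out = 22.
4. `except Exception` is not reached.
Result: 22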